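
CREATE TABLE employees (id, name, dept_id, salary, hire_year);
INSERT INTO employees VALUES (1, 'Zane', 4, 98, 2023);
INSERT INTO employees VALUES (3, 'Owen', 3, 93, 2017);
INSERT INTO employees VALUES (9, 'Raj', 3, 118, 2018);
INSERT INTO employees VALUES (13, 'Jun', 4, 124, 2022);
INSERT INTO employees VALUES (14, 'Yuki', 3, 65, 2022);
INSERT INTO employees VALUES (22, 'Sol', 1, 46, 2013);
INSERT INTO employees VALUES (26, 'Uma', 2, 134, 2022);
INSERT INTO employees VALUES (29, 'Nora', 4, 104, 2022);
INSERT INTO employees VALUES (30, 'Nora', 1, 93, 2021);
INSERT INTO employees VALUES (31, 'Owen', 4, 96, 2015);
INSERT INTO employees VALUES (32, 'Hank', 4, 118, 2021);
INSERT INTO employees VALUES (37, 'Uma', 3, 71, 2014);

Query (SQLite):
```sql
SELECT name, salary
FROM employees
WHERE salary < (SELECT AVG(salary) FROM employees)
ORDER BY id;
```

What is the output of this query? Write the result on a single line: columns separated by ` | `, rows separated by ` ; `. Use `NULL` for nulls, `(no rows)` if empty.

Scalar subquery: AVG(salary) over all employees rows = 96.666667 (≈; comparison uses full precision).
Keep rows where salary < that value.

Owen | 93 ; Yuki | 65 ; Sol | 46 ; Nora | 93 ; Owen | 96 ; Uma | 71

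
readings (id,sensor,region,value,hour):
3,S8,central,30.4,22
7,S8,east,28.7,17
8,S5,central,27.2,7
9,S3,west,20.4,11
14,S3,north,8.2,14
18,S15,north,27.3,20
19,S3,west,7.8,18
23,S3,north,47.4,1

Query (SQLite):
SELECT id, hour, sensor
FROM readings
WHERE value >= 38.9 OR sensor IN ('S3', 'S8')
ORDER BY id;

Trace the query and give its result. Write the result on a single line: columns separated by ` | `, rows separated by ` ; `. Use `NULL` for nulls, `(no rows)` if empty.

value >= 38.9: ids {23}
sensor IN ('S3', 'S8'): ids {3, 7, 9, 14, 19, 23}
Combine with OR.

3 | 22 | S8 ; 7 | 17 | S8 ; 9 | 11 | S3 ; 14 | 14 | S3 ; 19 | 18 | S3 ; 23 | 1 | S3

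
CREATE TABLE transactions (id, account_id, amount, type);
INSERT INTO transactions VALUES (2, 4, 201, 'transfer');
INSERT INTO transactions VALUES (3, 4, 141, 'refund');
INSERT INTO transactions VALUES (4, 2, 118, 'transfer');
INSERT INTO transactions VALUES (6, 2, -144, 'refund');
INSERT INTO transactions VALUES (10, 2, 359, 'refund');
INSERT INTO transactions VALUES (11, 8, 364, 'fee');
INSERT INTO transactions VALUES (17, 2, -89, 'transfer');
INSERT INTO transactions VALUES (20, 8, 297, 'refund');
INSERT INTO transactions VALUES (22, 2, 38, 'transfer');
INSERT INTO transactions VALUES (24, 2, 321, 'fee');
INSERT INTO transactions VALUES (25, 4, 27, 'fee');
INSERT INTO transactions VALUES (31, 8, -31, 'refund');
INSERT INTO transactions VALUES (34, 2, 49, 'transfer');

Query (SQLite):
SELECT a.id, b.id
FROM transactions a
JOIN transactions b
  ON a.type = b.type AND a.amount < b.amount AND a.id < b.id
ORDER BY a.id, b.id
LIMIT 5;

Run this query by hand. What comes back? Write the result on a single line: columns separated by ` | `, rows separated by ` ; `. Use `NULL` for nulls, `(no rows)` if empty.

3 | 10 ; 3 | 20 ; 6 | 10 ; 6 | 20 ; 6 | 31

Pairs (a,b) with same type, a.amount < b.amount, a.id < b.id.
type groups: fee:{11,24,25} refund:{3,6,10,20,31} transfer:{2,4,17,22,34}
Ordered by (a.id, b.id); first 5.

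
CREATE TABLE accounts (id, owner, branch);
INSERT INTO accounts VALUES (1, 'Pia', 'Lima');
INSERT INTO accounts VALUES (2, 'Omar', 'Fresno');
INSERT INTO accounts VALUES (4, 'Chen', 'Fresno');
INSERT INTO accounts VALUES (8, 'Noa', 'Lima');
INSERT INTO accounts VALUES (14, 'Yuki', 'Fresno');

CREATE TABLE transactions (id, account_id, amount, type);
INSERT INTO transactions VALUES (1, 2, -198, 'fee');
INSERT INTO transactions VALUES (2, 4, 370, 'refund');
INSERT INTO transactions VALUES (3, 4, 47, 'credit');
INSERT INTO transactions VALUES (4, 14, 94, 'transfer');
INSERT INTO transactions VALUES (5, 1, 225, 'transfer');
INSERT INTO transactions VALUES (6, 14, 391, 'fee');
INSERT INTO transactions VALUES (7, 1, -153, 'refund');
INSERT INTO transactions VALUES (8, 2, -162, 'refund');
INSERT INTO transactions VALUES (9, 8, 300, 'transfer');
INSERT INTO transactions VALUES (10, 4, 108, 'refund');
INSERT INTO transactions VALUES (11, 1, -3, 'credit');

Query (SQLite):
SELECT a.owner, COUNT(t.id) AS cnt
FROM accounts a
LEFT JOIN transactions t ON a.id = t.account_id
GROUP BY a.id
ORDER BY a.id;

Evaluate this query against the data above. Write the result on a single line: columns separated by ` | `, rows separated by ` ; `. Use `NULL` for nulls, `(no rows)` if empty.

Pia | 3 ; Omar | 2 ; Chen | 3 ; Noa | 1 ; Yuki | 2

LEFT JOIN keeps every accounts row; unmatched ones get NULL for transactions columns.
Group by accounts.id and compute COUNT(t.id). COUNT(col) of an all-NULL group is 0.
  1: ids {5, 7, 11} → COUNT(t.id)=3
  2: ids {1, 8} → COUNT(t.id)=2
  4: ids {2, 3, 10} → COUNT(t.id)=3
  8: ids {9} → COUNT(t.id)=1
  14: ids {4, 6} → COUNT(t.id)=2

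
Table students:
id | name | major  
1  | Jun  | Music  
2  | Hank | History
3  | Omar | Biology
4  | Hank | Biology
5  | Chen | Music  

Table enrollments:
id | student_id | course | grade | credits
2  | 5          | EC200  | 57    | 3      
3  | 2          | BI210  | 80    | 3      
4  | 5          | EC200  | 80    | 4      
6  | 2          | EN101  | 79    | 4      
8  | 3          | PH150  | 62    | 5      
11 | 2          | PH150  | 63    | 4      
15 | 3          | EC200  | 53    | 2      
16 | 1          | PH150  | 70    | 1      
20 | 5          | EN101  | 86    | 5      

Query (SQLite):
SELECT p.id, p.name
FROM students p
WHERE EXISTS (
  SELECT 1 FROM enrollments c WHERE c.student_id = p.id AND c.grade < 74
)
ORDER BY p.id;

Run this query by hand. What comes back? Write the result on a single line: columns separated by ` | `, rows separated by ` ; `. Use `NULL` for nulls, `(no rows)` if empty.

For each students row, check whether any enrollments with matching student_id has grade < 74.
Keep rows where that is true.

1 | Jun ; 2 | Hank ; 3 | Omar ; 5 | Chen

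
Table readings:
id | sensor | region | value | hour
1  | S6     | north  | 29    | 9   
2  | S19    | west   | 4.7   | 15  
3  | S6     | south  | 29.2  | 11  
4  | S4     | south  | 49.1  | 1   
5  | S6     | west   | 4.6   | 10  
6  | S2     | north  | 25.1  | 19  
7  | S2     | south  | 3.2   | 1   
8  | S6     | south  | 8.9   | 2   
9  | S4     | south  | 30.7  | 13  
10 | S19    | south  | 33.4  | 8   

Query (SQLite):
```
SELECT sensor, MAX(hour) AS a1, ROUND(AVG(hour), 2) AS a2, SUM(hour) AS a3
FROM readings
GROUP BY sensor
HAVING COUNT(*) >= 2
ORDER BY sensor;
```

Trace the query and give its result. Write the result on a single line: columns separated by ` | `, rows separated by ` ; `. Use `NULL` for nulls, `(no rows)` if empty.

S19 | 15 | 11.5 | 23 ; S2 | 19 | 10 | 20 ; S4 | 13 | 7 | 14 ; S6 | 11 | 8 | 32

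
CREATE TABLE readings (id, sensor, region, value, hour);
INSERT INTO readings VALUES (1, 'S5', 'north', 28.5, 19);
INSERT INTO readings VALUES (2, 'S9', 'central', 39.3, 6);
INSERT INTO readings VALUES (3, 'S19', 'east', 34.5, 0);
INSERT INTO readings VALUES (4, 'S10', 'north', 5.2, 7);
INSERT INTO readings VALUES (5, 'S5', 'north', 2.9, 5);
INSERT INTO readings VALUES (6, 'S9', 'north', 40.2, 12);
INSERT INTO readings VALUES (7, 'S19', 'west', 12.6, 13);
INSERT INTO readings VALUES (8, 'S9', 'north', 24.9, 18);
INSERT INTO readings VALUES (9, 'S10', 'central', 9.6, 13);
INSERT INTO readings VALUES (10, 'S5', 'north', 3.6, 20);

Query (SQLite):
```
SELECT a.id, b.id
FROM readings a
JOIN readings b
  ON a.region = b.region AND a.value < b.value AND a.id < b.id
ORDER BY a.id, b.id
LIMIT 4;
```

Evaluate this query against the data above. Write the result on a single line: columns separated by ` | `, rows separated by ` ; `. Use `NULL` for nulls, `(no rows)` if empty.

1 | 6 ; 4 | 6 ; 4 | 8 ; 5 | 6

Pairs (a,b) with same region, a.value < b.value, a.id < b.id.
region groups: central:{2,9} east:{3} north:{1,4,5,6,8,10} west:{7}
Ordered by (a.id, b.id); first 4.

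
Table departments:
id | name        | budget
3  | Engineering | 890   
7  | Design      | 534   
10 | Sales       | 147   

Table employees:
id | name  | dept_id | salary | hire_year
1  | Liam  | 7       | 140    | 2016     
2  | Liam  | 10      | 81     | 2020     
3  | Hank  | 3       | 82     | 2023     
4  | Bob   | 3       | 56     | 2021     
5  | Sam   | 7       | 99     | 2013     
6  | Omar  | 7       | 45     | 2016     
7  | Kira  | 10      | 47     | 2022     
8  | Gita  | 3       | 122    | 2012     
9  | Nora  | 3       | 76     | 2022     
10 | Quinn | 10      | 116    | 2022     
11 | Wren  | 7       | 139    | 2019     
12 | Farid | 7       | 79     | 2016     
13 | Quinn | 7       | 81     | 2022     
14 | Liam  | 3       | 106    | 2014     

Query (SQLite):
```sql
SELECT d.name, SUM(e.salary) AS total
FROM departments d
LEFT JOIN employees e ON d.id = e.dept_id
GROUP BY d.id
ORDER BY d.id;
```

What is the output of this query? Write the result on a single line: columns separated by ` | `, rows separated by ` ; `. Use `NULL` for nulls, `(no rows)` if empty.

Engineering | 442 ; Design | 583 ; Sales | 244

LEFT JOIN keeps every departments row; unmatched ones get NULL for employees columns.
Group by departments.id and compute SUM(e.salary). SUM over an all-NULL group is NULL.
  3: ids {3, 4, 8, 9, 14} → SUM(e.salary)=442
  7: ids {1, 5, 6, 11, 12, 13} → SUM(e.salary)=583
  10: ids {2, 7, 10} → SUM(e.salary)=244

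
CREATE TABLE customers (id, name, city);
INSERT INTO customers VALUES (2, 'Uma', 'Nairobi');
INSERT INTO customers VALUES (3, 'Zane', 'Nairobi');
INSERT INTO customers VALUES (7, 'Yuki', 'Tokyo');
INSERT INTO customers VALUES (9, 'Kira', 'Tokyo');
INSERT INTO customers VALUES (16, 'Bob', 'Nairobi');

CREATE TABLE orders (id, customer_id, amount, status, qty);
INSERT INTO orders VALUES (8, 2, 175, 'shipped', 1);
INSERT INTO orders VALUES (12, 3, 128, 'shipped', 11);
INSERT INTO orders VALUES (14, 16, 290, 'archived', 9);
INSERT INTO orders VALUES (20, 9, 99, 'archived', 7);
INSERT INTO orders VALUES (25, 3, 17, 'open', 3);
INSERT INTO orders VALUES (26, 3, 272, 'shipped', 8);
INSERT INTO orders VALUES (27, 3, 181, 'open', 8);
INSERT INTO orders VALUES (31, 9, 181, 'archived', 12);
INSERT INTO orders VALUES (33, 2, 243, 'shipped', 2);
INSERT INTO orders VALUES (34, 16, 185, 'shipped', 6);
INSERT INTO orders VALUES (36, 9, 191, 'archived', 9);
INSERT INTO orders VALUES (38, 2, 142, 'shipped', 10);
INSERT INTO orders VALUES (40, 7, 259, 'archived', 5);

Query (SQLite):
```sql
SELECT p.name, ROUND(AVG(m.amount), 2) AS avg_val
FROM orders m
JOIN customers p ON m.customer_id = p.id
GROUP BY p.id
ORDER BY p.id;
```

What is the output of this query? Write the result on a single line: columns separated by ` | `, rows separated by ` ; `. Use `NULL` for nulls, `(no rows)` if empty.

Join each orders row to its customers via customer_id.
Group joined rows by customers.id; compute ROUND(AVG(m.amount), 2) per group.
  2: ids {8, 33, 38} → ROUND(AVG(m.amount), 2)=186.67
  3: ids {12, 25, 26, 27} → ROUND(AVG(m.amount), 2)=149.5
  7: ids {40} → ROUND(AVG(m.amount), 2)=259
  9: ids {20, 31, 36} → ROUND(AVG(m.amount), 2)=157
  16: ids {14, 34} → ROUND(AVG(m.amount), 2)=237.5

Uma | 186.67 ; Zane | 149.5 ; Yuki | 259 ; Kira | 157 ; Bob | 237.5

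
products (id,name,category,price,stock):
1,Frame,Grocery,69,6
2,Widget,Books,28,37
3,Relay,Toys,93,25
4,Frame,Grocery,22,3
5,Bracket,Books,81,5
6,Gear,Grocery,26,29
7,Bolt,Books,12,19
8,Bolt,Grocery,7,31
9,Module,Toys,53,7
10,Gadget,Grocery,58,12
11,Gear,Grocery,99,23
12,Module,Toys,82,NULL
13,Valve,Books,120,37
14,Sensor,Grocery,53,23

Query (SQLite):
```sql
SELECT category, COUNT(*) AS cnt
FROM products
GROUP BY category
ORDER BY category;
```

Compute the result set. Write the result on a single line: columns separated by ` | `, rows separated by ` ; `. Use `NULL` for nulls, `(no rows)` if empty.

Partition products by category; compute COUNT(*) within each group.
  Books: ids {2, 5, 7, 13} → COUNT(*)=4
  Grocery: ids {1, 4, 6, 8, 10, 11, 14} → COUNT(*)=7
  Toys: ids {3, 9, 12} → COUNT(*)=3

Books | 4 ; Grocery | 7 ; Toys | 3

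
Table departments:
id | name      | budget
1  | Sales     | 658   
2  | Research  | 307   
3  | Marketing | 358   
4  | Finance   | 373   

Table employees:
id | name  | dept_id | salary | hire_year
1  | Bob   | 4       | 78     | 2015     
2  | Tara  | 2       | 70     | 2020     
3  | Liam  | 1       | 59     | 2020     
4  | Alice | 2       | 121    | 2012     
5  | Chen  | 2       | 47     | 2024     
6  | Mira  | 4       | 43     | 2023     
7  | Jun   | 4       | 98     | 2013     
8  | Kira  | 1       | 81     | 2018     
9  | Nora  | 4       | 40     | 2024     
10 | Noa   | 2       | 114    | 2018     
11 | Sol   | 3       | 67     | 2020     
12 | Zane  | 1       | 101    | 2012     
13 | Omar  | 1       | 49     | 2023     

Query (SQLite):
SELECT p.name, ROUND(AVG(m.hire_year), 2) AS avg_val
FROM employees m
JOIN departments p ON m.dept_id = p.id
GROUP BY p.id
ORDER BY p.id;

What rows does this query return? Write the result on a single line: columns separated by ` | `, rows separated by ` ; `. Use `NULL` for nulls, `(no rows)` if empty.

Join each employees row to its departments via dept_id.
Group joined rows by departments.id; compute ROUND(AVG(m.hire_year), 2) per group.
  1: ids {3, 8, 12, 13} → ROUND(AVG(m.hire_year), 2)=2018.25
  2: ids {2, 4, 5, 10} → ROUND(AVG(m.hire_year), 2)=2018.5
  3: ids {11} → ROUND(AVG(m.hire_year), 2)=2020
  4: ids {1, 6, 7, 9} → ROUND(AVG(m.hire_year), 2)=2018.75

Sales | 2018.25 ; Research | 2018.5 ; Marketing | 2020 ; Finance | 2018.75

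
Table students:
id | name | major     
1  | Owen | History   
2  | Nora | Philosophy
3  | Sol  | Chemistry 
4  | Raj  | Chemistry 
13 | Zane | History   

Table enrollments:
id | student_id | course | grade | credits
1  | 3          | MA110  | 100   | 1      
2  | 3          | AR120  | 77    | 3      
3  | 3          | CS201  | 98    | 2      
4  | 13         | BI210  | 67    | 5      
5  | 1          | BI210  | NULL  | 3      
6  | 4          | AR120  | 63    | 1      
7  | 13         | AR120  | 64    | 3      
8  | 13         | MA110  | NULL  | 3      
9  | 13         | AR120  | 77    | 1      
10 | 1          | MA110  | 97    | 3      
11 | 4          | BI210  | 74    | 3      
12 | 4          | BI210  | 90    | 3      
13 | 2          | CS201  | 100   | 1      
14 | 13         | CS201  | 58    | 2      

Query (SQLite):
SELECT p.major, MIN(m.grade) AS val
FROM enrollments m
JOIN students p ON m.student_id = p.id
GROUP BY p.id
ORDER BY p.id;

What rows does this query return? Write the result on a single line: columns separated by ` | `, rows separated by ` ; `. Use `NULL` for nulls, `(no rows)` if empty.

Join each enrollments row to its students via student_id.
Group joined rows by students.id; compute MIN(m.grade) per group.
  1: ids {5, 10} → MIN(m.grade)=97
  2: ids {13} → MIN(m.grade)=100
  3: ids {1, 2, 3} → MIN(m.grade)=77
  4: ids {6, 11, 12} → MIN(m.grade)=63
  13: ids {4, 7, 8, 9, 14} → MIN(m.grade)=58

History | 97 ; Philosophy | 100 ; Chemistry | 77 ; Chemistry | 63 ; History | 58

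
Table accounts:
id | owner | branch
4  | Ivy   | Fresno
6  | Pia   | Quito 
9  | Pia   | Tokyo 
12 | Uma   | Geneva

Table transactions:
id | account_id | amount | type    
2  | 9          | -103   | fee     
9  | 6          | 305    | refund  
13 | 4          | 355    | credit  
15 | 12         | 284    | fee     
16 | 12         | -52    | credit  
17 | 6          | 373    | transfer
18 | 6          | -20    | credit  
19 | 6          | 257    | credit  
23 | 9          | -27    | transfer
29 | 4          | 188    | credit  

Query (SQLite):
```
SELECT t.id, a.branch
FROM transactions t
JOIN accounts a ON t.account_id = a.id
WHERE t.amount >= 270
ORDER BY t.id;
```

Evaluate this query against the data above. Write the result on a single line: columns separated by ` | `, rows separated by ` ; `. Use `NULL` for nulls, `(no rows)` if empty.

9 | Quito ; 13 | Fresno ; 15 | Geneva ; 17 | Quito

Each transactions row matches the accounts row where account_id = accounts.id.
Then keep rows with t.amount >= 270.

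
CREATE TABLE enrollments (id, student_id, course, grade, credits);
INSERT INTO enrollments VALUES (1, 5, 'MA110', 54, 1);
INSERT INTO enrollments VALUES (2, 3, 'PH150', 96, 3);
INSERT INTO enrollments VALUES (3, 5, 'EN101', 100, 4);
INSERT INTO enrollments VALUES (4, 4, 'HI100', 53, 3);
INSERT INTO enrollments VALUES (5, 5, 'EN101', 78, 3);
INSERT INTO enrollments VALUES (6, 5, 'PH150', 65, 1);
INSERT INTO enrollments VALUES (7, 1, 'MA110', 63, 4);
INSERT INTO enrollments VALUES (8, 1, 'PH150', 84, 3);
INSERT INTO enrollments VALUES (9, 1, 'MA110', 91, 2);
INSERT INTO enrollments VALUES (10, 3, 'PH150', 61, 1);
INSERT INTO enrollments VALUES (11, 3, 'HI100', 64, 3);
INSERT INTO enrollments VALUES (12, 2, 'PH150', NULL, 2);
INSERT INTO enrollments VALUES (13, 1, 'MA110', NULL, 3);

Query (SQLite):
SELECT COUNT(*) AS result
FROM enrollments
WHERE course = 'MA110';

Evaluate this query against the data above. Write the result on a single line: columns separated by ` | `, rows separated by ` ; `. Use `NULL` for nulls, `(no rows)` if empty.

4

Rows where course='MA110' → credits values: [1, 4, 2, 3].
COUNT(*) counts rows → 4.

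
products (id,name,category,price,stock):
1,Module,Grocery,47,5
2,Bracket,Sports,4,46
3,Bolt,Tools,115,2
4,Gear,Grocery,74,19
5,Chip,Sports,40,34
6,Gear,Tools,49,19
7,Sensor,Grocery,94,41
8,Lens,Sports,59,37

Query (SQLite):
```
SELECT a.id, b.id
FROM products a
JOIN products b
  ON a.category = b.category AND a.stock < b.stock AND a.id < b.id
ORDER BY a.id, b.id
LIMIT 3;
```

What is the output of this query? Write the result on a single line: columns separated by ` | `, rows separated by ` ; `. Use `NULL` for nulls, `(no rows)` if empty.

1 | 4 ; 1 | 7 ; 3 | 6

Pairs (a,b) with same category, a.stock < b.stock, a.id < b.id.
category groups: Grocery:{1,4,7} Sports:{2,5,8} Tools:{3,6}
Ordered by (a.id, b.id); first 3.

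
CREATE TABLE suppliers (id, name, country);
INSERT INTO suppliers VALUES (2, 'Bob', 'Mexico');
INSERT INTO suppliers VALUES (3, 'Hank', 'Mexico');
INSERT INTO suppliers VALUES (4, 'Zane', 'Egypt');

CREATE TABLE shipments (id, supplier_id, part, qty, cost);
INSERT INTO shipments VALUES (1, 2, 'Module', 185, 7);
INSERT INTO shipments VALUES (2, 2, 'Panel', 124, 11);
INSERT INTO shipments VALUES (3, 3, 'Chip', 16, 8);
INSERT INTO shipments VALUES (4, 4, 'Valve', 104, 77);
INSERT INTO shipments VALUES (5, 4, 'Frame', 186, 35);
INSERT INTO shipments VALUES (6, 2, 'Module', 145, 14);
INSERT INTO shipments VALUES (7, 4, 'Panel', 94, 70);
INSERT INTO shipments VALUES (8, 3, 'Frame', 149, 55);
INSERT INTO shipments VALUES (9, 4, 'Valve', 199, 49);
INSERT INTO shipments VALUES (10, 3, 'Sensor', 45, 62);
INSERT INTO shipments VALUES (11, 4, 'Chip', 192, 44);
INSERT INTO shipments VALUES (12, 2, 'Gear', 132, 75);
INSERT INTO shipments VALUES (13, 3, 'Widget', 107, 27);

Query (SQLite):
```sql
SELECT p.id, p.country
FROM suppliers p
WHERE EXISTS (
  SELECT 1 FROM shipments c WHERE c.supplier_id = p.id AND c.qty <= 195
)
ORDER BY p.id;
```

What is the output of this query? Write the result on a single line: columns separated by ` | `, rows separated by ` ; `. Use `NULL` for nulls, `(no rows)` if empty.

For each suppliers row, check whether any shipments with matching supplier_id has qty <= 195.
Keep rows where that is true.

2 | Mexico ; 3 | Mexico ; 4 | Egypt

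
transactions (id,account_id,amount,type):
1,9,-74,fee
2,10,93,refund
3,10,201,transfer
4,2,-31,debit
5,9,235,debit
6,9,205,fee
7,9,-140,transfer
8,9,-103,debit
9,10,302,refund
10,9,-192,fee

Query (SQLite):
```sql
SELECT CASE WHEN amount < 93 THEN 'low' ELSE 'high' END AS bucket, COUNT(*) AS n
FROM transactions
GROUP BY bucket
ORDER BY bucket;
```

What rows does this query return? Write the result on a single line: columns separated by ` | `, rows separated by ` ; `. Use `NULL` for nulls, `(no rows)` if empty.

Bucket rows by amount < 93 → 'low' else 'high'; count each bucket.

high | 5 ; low | 5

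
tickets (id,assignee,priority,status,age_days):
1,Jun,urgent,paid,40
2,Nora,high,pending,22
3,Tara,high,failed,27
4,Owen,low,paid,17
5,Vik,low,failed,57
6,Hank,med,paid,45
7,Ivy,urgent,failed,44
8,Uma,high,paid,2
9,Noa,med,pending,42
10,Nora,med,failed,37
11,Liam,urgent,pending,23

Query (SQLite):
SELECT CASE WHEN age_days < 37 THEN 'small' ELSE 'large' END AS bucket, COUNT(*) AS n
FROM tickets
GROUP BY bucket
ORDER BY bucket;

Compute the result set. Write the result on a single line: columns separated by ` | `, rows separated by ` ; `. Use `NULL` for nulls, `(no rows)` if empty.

large | 6 ; small | 5

Bucket rows by age_days < 37 → 'small' else 'large'; count each bucket.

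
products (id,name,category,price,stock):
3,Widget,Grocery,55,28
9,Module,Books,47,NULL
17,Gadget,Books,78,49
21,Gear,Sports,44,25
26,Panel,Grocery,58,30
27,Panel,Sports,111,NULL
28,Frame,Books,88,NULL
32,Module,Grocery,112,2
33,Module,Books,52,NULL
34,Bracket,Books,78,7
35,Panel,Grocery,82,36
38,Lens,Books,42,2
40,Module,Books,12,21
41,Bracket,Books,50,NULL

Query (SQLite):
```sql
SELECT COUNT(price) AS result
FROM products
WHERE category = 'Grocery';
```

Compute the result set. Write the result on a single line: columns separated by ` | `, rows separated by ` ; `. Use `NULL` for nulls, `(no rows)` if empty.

4

Rows where category='Grocery' → price values: [55, 58, 112, 82].
COUNT(price) counts non-NULL values → 4.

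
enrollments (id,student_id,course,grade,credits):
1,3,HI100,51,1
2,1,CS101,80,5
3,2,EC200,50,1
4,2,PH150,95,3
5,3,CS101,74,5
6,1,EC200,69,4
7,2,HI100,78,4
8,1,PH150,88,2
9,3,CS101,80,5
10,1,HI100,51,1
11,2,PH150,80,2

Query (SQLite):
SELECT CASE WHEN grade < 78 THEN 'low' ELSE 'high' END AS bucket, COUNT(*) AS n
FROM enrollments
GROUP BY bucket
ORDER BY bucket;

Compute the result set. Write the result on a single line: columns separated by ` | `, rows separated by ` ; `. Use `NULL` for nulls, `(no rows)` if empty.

high | 6 ; low | 5

Bucket rows by grade < 78 → 'low' else 'high'; count each bucket.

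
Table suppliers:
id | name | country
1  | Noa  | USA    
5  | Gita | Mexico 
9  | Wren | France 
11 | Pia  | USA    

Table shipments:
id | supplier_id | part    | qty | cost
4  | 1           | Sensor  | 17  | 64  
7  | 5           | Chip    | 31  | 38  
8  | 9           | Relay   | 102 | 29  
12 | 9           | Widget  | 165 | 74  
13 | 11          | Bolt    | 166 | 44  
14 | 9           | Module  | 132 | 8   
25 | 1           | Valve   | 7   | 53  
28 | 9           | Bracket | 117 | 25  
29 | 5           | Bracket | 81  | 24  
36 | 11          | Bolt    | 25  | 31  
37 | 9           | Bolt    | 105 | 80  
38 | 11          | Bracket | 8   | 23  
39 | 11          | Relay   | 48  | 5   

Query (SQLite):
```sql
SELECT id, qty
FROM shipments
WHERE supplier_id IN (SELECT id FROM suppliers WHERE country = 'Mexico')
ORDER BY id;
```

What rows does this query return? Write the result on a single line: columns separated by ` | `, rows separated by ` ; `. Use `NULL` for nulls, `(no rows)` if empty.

7 | 31 ; 29 | 81

Inner query: suppliers.id where country = 'Mexico'.
Outer: keep shipments rows whose supplier_id is in that set.
Inner query → {5}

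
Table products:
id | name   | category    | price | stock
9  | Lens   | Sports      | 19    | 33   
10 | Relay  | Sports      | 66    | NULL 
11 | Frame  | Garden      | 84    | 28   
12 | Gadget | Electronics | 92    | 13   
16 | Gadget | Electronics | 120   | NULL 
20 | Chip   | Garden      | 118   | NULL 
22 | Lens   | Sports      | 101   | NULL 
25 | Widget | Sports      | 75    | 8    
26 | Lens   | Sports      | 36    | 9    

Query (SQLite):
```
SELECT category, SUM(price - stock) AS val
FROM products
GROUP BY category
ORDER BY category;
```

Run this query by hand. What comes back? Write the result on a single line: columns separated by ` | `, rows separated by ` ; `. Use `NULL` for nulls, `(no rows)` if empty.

Electronics | 79 ; Garden | 56 ; Sports | 80

For each row compute price - stock.
Group by category; take SUM of the expression per group.
  Electronics: ids {12, 16} → SUM(price - stock)=79
  Garden: ids {11, 20} → SUM(price - stock)=56
  Sports: ids {9, 10, 22, 25, 26} → SUM(price - stock)=80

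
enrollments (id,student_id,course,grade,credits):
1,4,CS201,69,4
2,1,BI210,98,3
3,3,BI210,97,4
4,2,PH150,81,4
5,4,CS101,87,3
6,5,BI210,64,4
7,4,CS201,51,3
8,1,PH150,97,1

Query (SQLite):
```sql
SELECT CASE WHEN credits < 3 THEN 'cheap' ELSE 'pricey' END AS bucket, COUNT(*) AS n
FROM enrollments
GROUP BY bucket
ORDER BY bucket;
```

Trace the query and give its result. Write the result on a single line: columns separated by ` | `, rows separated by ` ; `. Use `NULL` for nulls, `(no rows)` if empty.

Bucket rows by credits < 3 → 'cheap' else 'pricey'; count each bucket.

cheap | 1 ; pricey | 7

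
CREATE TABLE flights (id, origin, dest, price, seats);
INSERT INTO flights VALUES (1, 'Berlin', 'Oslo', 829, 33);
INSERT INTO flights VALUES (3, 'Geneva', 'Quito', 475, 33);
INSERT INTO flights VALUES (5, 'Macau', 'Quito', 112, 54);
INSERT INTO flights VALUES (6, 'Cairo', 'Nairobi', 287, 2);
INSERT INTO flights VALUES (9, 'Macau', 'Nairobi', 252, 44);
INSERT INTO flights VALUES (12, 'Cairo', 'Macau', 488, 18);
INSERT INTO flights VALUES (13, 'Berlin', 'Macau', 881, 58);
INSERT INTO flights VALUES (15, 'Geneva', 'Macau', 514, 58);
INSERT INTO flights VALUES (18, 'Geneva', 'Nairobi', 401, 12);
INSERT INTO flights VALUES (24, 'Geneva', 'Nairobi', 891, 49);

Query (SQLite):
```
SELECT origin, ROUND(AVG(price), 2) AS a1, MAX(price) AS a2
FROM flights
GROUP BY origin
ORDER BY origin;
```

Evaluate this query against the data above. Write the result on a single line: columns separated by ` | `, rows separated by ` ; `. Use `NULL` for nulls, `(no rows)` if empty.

Berlin | 855 | 881 ; Cairo | 387.5 | 488 ; Geneva | 570.25 | 891 ; Macau | 182 | 252

Group flights by origin.
Per group compute: ROUND(AVG(price), 2), MAX(price).
  Berlin: ids {1, 13} → ROUND(AVG(price), 2)=855, MAX(price)=881
  Cairo: ids {6, 12} → ROUND(AVG(price), 2)=387.5, MAX(price)=488
  Geneva: ids {3, 15, 18, 24} → ROUND(AVG(price), 2)=570.25, MAX(price)=891
  Macau: ids {5, 9} → ROUND(AVG(price), 2)=182, MAX(price)=252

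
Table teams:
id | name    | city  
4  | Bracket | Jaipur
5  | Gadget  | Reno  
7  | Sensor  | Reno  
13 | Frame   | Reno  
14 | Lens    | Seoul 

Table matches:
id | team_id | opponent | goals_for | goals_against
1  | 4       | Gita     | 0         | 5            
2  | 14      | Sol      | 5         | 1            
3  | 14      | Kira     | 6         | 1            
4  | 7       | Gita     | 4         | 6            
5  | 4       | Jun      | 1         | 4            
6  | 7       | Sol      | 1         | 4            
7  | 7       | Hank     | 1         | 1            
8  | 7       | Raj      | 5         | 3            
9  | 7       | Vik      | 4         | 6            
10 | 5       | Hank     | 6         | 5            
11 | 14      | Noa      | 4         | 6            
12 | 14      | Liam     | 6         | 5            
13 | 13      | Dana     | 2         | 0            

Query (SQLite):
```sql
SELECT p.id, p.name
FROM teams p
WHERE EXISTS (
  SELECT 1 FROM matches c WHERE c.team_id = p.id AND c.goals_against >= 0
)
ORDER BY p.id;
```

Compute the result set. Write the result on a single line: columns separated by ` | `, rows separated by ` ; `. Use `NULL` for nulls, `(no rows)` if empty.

For each teams row, check whether any matches with matching team_id has goals_against >= 0.
Keep rows where that is true.

4 | Bracket ; 5 | Gadget ; 7 | Sensor ; 13 | Frame ; 14 | Lens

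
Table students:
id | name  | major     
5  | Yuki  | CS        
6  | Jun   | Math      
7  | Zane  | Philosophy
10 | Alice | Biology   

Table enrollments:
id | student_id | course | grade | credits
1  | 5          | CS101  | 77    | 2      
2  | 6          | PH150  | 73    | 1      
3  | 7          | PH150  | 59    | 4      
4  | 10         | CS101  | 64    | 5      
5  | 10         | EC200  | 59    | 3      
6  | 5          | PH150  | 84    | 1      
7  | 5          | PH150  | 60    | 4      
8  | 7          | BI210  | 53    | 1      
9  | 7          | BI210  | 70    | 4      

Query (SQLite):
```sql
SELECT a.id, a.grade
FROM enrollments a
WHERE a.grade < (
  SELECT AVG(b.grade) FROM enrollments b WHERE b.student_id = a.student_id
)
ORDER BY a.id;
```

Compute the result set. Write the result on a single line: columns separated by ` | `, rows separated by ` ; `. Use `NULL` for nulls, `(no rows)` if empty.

3 | 59 ; 5 | 59 ; 7 | 60 ; 8 | 53

For each enrollments row a, compute AVG(grade) over rows sharing a.student_id.
Keep row a if a.grade < that per-group AVG.
  student_id=5: AVG(grade) = 73.666667
  student_id=6: AVG(grade) = 73.0
  student_id=7: AVG(grade) = 60.666667
  student_id=10: AVG(grade) = 61.5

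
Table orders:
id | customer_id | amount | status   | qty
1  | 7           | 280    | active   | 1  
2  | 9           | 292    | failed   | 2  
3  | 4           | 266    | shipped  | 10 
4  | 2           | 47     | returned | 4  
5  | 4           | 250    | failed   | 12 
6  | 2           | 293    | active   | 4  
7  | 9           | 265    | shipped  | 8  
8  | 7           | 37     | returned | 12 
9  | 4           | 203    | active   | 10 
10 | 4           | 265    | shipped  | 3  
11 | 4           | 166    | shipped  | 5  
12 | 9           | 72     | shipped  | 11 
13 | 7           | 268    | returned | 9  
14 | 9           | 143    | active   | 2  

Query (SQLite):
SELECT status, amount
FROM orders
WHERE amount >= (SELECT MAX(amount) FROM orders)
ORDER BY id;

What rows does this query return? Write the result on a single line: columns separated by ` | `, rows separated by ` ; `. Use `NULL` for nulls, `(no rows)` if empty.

Scalar subquery: MAX(amount) over all orders rows = 293.
Keep rows where amount >= that value.

active | 293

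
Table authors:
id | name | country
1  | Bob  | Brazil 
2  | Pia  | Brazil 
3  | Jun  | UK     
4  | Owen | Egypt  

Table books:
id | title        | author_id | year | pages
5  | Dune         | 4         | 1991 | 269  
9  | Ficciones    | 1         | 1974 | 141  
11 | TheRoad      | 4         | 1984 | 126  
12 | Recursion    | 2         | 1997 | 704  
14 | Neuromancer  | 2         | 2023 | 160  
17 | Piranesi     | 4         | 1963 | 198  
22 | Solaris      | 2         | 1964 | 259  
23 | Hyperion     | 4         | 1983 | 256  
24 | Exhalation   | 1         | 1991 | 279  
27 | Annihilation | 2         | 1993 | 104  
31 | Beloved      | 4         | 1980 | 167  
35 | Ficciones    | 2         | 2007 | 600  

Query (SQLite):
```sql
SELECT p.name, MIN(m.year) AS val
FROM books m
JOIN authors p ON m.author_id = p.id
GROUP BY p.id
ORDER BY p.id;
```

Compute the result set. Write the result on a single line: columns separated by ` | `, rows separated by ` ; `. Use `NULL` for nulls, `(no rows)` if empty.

Join each books row to its authors via author_id.
Group joined rows by authors.id; compute MIN(m.year) per group.
  1: ids {9, 24} → MIN(m.year)=1974
  2: ids {12, 14, 22, 27, 35} → MIN(m.year)=1964
  4: ids {5, 11, 17, 23, 31} → MIN(m.year)=1963

Bob | 1974 ; Pia | 1964 ; Owen | 1963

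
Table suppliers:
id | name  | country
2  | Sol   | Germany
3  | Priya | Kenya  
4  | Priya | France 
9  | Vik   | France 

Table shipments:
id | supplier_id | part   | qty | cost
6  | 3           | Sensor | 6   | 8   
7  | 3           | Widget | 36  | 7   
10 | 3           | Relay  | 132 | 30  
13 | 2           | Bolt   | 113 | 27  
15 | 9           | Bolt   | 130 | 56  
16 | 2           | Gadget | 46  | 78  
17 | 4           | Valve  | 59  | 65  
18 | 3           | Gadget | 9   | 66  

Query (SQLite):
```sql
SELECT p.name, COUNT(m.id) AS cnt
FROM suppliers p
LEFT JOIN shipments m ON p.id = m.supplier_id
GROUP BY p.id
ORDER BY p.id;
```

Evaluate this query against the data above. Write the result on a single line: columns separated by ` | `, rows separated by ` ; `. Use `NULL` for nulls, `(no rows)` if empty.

Sol | 2 ; Priya | 4 ; Priya | 1 ; Vik | 1

LEFT JOIN keeps every suppliers row; unmatched ones get NULL for shipments columns.
Group by suppliers.id and compute COUNT(m.id). COUNT(col) of an all-NULL group is 0.
  2: ids {13, 16} → COUNT(m.id)=2
  3: ids {6, 7, 10, 18} → COUNT(m.id)=4
  4: ids {17} → COUNT(m.id)=1
  9: ids {15} → COUNT(m.id)=1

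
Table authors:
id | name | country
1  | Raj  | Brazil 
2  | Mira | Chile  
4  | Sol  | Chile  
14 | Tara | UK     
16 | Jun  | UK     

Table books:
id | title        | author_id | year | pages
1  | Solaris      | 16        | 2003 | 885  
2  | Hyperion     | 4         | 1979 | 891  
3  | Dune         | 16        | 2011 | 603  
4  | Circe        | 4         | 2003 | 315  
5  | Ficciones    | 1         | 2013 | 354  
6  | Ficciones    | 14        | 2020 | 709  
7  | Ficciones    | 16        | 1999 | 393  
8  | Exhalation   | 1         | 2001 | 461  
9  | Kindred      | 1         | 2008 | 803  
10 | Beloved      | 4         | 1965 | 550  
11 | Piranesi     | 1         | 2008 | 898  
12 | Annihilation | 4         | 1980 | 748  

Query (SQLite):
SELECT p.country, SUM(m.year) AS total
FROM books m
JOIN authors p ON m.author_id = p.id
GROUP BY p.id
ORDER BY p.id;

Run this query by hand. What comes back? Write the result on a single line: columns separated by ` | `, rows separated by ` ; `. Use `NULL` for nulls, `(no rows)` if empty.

Brazil | 8030 ; Chile | 7927 ; UK | 2020 ; UK | 6013

Join each books row to its authors via author_id.
Group joined rows by authors.id; compute SUM(m.year) per group.
  1: ids {5, 8, 9, 11} → SUM(m.year)=8030
  4: ids {2, 4, 10, 12} → SUM(m.year)=7927
  14: ids {6} → SUM(m.year)=2020
  16: ids {1, 3, 7} → SUM(m.year)=6013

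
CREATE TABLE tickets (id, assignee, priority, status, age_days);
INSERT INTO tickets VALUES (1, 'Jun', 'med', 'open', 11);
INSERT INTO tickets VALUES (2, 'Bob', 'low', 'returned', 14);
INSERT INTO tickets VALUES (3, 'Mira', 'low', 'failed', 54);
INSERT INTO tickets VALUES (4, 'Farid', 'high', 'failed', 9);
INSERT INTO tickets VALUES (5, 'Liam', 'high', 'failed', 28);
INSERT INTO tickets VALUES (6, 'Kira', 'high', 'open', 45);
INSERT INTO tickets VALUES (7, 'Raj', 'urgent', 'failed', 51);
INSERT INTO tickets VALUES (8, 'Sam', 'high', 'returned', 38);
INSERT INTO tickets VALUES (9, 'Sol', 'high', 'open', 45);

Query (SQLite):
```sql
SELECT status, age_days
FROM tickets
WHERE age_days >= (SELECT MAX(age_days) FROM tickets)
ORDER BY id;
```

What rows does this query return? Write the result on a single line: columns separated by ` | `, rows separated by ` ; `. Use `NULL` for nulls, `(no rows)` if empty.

Scalar subquery: MAX(age_days) over all tickets rows = 54.
Keep rows where age_days >= that value.

failed | 54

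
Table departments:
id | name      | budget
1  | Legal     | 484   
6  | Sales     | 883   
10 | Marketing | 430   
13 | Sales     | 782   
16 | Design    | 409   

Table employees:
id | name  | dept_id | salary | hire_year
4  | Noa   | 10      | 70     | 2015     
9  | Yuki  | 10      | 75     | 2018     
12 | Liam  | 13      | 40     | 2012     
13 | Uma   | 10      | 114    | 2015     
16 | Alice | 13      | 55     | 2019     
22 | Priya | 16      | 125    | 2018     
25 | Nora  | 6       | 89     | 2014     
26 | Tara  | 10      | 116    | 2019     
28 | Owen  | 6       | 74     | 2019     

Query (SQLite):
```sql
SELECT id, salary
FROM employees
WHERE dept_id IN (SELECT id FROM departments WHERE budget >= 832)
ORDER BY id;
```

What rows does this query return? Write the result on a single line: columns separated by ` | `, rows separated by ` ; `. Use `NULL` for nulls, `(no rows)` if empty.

25 | 89 ; 28 | 74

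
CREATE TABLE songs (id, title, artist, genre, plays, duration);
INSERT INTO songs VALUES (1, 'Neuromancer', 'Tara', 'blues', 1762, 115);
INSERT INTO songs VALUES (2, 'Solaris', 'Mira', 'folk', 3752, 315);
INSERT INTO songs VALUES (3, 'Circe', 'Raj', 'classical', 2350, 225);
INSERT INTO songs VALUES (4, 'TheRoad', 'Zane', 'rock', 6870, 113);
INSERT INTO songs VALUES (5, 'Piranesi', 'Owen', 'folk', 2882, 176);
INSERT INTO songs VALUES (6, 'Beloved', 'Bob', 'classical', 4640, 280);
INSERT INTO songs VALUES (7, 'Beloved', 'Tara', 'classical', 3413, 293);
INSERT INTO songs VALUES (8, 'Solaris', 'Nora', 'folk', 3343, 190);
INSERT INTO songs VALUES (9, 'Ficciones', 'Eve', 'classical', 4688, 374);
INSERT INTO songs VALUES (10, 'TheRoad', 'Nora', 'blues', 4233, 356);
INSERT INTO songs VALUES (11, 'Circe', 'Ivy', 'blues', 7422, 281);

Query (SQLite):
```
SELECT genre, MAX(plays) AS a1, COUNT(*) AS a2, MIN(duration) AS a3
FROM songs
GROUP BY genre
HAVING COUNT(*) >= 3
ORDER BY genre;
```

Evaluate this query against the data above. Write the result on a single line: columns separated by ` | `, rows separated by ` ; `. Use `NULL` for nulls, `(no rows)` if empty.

Group songs by genre.
Per group compute: MAX(plays), COUNT(*), MIN(duration).
HAVING: drop groups with fewer than 3 rows.
  blues: ids {1, 10, 11} → MAX(plays)=7422, COUNT(*)=3, MIN(duration)=115
  classical: ids {3, 6, 7, 9} → MAX(plays)=4688, COUNT(*)=4, MIN(duration)=225
  folk: ids {2, 5, 8} → MAX(plays)=3752, COUNT(*)=3, MIN(duration)=176
  rock: ids {4} → MAX(plays)=6870, COUNT(*)=1, MIN(duration)=113

blues | 7422 | 3 | 115 ; classical | 4688 | 4 | 225 ; folk | 3752 | 3 | 176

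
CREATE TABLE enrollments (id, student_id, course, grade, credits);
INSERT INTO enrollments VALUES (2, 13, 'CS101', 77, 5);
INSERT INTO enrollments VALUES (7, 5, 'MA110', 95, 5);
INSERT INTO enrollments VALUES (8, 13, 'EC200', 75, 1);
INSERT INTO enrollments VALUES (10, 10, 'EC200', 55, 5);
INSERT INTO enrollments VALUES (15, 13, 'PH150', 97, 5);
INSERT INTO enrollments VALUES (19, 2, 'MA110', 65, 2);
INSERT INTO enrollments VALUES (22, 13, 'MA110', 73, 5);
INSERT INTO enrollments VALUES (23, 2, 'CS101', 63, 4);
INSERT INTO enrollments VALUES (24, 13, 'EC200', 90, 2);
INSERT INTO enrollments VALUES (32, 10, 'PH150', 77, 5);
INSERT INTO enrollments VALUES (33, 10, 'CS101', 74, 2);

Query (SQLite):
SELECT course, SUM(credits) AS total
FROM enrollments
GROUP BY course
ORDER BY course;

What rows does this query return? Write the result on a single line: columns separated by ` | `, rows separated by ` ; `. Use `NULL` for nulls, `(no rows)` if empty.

Partition enrollments by course; compute SUM(credits) within each group.
  CS101: ids {2, 23, 33} → SUM(credits)=11
  EC200: ids {8, 10, 24} → SUM(credits)=8
  MA110: ids {7, 19, 22} → SUM(credits)=12
  PH150: ids {15, 32} → SUM(credits)=10

CS101 | 11 ; EC200 | 8 ; MA110 | 12 ; PH150 | 10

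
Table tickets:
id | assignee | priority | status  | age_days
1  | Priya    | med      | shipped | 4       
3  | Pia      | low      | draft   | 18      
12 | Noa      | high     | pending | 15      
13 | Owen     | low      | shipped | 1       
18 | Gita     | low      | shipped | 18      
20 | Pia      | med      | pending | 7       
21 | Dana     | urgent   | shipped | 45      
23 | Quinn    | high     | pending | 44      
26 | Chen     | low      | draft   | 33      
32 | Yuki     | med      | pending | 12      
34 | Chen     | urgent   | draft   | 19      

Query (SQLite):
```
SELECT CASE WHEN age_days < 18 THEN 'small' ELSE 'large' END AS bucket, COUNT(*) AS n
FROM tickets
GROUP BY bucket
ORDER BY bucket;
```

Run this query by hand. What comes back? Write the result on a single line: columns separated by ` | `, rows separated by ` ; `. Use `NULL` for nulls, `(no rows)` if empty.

Bucket rows by age_days < 18 → 'small' else 'large'; count each bucket.

large | 6 ; small | 5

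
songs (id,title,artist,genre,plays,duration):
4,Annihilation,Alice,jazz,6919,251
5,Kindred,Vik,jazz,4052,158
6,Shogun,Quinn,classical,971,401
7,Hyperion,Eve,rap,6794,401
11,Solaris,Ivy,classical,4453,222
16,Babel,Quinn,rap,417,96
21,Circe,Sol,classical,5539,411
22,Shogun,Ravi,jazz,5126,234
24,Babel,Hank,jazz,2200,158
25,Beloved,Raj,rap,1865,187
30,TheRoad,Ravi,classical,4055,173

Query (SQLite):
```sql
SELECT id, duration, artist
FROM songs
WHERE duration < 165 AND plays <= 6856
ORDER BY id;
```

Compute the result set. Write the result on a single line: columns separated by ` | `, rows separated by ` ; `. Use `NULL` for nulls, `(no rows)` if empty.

duration < 165: ids {5, 16, 24}
plays <= 6856: ids {5, 6, 7, 11, 16, 21, 22, 24, 25, 30}
Combine with AND.

5 | 158 | Vik ; 16 | 96 | Quinn ; 24 | 158 | Hank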